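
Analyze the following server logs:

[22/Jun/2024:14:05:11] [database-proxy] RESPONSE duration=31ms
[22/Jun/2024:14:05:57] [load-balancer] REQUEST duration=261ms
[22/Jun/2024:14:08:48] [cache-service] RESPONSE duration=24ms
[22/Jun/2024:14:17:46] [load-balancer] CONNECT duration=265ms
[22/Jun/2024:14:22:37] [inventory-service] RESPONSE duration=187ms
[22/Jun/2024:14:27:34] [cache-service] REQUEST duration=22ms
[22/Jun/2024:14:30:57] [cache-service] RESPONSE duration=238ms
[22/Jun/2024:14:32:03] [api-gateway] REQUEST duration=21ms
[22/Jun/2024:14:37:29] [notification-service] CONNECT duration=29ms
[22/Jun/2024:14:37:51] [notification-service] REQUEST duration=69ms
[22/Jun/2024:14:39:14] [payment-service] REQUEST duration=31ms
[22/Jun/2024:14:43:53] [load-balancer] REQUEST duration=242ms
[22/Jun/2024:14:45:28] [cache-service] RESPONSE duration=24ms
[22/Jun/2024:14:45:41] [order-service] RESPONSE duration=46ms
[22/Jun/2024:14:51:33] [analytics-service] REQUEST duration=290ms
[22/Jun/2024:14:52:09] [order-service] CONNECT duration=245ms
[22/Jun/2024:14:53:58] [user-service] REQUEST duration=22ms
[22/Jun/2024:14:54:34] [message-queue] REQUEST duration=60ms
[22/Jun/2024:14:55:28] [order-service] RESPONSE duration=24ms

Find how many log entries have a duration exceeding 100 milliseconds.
7

To count timeouts:

1. Threshold: 100ms
2. Extract duration from each log entry
3. Count entries where duration > 100
4. Timeout count: 7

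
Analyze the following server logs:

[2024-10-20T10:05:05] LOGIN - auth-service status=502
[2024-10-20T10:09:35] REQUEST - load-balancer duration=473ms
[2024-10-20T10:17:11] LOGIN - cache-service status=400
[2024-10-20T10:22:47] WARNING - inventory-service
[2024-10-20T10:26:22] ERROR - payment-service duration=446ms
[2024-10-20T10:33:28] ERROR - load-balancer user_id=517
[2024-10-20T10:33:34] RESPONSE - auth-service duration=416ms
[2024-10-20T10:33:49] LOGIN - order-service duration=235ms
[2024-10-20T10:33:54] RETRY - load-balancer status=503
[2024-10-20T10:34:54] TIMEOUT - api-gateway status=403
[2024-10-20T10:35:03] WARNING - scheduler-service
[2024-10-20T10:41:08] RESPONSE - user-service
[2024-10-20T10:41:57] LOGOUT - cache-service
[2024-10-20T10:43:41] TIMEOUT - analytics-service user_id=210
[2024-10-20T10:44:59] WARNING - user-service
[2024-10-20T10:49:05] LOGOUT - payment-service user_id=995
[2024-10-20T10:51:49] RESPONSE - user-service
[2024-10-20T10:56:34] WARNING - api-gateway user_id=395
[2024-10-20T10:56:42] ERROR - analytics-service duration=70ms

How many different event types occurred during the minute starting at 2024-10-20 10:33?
4

To count unique event types:

1. Filter events in the minute starting at 2024-10-20 10:33
2. Extract event types from matching entries
3. Count unique types: 4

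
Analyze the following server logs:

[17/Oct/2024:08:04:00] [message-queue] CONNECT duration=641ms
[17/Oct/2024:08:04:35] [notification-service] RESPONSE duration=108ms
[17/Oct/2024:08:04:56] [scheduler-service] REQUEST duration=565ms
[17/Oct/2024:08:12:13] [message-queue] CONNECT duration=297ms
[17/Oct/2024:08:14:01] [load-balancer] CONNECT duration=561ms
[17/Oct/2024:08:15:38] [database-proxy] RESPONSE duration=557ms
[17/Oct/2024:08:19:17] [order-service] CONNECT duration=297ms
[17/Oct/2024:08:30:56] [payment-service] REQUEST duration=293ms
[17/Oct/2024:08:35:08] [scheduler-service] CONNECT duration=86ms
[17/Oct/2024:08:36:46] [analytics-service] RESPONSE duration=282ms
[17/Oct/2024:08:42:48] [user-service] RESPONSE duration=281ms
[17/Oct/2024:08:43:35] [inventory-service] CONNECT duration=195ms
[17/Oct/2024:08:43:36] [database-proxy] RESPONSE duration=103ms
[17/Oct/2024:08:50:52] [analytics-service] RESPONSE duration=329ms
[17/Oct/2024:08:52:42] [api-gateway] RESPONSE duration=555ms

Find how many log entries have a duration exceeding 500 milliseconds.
5

To count timeouts:

1. Threshold: 500ms
2. Extract duration from each log entry
3. Count entries where duration > 500
4. Timeout count: 5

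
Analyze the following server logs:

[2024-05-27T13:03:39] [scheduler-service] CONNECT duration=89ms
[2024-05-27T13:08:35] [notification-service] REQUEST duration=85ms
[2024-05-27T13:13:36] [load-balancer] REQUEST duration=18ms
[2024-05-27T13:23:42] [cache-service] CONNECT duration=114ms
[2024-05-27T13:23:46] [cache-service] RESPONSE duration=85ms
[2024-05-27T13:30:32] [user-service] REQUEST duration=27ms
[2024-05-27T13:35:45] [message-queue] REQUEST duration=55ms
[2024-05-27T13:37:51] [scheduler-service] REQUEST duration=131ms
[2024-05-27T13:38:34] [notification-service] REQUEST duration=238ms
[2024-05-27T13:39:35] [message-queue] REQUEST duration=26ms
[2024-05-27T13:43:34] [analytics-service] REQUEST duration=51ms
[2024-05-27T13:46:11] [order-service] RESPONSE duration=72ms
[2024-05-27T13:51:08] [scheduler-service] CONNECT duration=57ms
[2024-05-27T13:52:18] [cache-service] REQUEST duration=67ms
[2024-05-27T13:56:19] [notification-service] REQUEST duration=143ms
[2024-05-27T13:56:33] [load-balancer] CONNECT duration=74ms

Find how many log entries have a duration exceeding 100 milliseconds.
4

To count timeouts:

1. Threshold: 100ms
2. Extract duration from each log entry
3. Count entries where duration > 100
4. Timeout count: 4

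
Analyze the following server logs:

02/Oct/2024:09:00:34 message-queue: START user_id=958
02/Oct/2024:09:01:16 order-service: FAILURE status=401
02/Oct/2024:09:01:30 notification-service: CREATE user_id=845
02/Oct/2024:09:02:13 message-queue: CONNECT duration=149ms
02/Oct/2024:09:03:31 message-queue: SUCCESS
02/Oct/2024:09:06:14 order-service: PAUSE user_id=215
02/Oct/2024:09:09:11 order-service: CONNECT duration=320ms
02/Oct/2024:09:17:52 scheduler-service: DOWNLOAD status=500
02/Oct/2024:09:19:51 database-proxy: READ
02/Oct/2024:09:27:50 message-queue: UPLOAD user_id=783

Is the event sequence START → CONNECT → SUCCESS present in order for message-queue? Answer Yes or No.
Yes

To verify sequence order:

1. Find all events in sequence START → CONNECT → SUCCESS for message-queue
2. Extract their timestamps
3. Check if timestamps are in ascending order
4. Result: Yes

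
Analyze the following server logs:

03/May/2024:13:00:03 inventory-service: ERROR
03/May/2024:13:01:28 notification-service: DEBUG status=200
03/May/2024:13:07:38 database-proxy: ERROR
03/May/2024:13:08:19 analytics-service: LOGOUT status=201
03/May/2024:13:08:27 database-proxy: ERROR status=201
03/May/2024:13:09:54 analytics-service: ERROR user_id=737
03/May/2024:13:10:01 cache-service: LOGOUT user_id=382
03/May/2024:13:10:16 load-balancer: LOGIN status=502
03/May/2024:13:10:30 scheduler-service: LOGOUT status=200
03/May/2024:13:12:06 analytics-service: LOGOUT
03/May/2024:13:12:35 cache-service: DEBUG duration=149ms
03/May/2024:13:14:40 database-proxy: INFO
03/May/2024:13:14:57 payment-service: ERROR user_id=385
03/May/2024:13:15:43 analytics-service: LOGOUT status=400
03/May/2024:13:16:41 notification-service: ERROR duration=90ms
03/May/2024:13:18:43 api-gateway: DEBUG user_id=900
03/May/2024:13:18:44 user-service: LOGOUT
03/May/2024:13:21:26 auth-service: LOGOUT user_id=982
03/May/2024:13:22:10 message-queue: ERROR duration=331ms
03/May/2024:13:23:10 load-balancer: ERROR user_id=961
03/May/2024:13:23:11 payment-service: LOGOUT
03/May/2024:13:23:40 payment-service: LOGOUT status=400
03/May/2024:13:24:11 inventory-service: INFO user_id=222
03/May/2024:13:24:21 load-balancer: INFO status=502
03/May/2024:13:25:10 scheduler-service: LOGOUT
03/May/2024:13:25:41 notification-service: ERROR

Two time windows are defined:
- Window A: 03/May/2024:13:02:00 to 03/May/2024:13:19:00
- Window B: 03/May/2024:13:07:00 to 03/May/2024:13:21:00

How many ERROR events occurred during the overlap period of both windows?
5

To find overlap events:

1. Window A: 03/May/2024:13:02:00 to 03/May/2024:13:19:00
2. Window B: 03/May/2024:13:07:00 to 03/May/2024:13:21:00
3. Overlap period: 03/May/2024:13:07:00 to 03/May/2024:13:19:00
4. Count ERROR events in overlap: 5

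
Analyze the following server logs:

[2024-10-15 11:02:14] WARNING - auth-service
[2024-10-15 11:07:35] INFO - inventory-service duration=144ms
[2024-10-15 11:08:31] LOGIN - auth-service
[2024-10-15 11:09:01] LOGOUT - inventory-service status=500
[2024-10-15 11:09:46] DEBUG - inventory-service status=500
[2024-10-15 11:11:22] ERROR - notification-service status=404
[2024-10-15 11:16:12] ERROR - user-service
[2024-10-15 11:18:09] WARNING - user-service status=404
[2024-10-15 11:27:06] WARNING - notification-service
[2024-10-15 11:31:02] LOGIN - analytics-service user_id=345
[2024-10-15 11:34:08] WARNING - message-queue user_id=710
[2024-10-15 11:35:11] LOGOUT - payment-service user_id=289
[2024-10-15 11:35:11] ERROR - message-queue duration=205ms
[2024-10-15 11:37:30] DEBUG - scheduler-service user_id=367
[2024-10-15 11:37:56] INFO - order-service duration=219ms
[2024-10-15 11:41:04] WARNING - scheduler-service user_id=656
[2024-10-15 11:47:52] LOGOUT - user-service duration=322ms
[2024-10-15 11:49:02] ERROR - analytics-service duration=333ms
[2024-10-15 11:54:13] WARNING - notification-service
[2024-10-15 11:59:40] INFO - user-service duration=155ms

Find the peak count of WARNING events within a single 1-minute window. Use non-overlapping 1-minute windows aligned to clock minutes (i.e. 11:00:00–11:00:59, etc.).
1

To find the burst window:

1. Divide the log period into non-overlapping 1-minute windows starting at 11:00
2. Count WARNING events in each window
3. Find the window with maximum count
4. Maximum events in a window: 1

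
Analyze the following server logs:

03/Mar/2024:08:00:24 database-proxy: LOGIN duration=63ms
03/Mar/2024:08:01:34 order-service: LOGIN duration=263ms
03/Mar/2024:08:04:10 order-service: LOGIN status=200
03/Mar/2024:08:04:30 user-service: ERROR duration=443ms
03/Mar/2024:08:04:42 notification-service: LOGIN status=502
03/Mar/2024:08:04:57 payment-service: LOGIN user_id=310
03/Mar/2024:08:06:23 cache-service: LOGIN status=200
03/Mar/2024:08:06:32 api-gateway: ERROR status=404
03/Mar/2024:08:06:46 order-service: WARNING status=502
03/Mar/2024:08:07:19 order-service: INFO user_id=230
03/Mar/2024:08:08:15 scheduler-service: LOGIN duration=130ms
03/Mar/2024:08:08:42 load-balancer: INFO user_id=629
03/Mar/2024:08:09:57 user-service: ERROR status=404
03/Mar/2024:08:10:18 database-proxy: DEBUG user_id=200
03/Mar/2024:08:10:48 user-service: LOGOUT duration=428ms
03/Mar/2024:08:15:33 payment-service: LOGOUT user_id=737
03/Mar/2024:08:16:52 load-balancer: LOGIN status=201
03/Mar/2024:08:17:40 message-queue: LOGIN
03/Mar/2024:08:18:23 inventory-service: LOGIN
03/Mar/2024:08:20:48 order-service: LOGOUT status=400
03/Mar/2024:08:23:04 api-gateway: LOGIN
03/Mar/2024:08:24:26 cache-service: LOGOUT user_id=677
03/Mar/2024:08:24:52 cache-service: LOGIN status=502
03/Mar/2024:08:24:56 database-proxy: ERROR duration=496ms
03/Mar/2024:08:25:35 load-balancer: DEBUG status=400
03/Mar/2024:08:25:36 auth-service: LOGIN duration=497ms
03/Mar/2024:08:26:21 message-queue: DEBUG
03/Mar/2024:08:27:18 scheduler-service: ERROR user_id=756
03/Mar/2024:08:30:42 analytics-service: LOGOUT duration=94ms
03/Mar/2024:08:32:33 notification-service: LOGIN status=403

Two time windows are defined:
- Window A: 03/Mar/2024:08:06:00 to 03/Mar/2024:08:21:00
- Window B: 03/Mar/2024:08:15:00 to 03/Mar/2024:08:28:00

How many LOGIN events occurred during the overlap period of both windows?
3

To find overlap events:

1. Window A: 03/Mar/2024:08:06:00 to 03/Mar/2024:08:21:00
2. Window B: 03/Mar/2024:08:15:00 to 03/Mar/2024:08:28:00
3. Overlap period: 03/Mar/2024:08:15:00 to 03/Mar/2024:08:21:00
4. Count LOGIN events in overlap: 3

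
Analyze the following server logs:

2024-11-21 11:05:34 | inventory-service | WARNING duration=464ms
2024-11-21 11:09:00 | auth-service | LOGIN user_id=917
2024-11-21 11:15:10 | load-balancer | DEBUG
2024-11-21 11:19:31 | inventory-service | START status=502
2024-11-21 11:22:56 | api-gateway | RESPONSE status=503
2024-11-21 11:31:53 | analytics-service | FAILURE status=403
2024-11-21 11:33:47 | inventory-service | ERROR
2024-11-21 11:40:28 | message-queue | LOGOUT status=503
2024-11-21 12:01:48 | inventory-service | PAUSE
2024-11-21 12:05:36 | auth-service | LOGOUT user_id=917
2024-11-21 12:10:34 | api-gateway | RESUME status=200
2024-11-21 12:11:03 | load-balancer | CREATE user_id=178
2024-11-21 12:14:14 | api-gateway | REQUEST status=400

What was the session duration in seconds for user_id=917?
3396

To calculate session duration:

1. Find LOGIN event for user_id=917: 2024-11-21 11:09:00
2. Find LOGOUT event for user_id=917: 2024-11-21 12:05:36
3. Session duration: 2024-11-21 12:05:36 - 2024-11-21 11:09:00 = 3396 seconds (56 minutes)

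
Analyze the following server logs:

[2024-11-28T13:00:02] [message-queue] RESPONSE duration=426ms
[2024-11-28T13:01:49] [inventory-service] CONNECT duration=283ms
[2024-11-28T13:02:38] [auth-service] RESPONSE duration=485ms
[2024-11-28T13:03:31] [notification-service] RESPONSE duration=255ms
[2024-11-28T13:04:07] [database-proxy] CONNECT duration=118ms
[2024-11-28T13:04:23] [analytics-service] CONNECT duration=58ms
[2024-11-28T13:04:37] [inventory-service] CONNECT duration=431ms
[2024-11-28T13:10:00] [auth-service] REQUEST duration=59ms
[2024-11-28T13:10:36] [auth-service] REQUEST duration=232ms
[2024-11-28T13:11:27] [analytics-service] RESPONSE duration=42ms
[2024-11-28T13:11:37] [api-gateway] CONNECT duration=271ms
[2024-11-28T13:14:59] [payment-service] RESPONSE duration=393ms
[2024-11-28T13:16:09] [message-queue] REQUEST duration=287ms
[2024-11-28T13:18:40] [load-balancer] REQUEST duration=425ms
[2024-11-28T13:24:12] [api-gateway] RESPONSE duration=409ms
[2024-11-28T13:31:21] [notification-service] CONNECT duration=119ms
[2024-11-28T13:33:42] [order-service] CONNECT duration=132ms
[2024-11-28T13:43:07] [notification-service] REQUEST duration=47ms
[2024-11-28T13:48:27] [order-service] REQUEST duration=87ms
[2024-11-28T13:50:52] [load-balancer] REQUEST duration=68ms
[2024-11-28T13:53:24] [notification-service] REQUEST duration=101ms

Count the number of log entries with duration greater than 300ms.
6

To count timeouts:

1. Threshold: 300ms
2. Extract duration from each log entry
3. Count entries where duration > 300
4. Timeout count: 6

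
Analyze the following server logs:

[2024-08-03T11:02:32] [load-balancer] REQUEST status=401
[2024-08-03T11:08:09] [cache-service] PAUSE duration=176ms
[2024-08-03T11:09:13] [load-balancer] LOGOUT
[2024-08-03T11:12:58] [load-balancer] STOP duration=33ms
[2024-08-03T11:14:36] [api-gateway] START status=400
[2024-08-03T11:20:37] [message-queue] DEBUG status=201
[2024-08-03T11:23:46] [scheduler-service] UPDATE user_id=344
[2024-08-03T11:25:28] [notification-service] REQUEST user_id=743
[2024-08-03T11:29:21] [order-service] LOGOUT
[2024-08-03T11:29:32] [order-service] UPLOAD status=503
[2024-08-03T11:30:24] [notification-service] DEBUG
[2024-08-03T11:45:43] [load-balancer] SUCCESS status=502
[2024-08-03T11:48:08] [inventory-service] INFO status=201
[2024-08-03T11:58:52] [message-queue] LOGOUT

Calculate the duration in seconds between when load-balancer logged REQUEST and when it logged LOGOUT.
401

To find the time between events:

1. Locate the first REQUEST event for load-balancer: 2024-08-03T11:02:32
2. Locate the first LOGOUT event for load-balancer: 2024-08-03T11:09:13
3. Calculate the difference: 2024-08-03T11:09:13 - 2024-08-03T11:02:32 = 401 seconds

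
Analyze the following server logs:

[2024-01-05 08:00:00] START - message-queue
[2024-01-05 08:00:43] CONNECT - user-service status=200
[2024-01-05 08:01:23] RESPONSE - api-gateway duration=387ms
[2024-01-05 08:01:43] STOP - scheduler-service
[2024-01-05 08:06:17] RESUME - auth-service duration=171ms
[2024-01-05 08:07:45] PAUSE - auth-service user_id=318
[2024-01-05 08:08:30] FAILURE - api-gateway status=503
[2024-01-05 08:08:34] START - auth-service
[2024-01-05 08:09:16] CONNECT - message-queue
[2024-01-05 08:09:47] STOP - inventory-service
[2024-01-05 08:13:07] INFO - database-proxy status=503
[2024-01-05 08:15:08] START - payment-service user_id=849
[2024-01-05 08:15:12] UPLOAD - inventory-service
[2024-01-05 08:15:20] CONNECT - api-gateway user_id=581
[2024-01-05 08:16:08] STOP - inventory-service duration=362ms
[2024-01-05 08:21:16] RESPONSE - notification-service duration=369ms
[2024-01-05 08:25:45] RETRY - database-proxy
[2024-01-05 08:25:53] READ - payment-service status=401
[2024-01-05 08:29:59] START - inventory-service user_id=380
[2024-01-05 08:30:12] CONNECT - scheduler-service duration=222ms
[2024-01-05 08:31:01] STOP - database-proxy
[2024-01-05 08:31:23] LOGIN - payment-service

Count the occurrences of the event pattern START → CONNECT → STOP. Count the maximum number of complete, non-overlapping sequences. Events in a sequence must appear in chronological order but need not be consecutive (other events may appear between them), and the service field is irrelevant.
4

To count sequences:

1. Look for pattern: START → CONNECT → STOP
2. Greedily scan the log in chronological order, matching each sequence element in turn (ignoring service)
3. Each time the full pattern completes, increment the count and restart matching from the next event
4. Complete non-overlapping sequences found: 4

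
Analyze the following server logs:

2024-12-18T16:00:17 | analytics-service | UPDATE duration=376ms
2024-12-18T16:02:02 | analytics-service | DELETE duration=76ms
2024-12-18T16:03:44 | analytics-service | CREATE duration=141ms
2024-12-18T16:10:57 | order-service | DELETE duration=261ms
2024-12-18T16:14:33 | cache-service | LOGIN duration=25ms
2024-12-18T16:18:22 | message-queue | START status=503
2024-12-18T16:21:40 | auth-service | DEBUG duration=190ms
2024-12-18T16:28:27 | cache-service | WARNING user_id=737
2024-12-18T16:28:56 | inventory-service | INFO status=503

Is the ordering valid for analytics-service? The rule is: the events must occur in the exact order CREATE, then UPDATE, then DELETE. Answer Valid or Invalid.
Invalid

To validate ordering:

1. Required order: CREATE → UPDATE → DELETE
2. Rule: the events must occur in the exact order CREATE, then UPDATE, then DELETE
3. Check actual order of events for analytics-service
4. Result: Invalid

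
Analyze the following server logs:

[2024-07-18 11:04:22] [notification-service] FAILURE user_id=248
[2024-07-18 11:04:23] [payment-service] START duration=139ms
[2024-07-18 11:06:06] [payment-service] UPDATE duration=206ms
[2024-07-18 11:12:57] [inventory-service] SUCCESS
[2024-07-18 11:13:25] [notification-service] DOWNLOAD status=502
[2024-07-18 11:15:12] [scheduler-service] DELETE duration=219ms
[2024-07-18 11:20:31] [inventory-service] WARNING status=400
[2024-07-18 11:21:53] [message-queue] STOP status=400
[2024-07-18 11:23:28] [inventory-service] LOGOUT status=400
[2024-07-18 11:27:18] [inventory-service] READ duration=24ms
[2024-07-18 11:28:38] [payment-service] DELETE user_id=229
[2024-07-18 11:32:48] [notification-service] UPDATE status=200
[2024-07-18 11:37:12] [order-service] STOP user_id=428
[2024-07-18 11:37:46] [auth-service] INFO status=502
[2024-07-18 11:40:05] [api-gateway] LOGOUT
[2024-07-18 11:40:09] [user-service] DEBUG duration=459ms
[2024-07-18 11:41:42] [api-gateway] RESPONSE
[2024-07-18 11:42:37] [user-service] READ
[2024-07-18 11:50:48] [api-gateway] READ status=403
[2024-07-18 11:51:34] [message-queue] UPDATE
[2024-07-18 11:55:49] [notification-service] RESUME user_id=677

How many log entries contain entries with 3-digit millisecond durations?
4

To find matching entries:

1. Pattern to match: entries with 3-digit millisecond durations
2. Scan each log entry for the pattern
3. Count matches: 4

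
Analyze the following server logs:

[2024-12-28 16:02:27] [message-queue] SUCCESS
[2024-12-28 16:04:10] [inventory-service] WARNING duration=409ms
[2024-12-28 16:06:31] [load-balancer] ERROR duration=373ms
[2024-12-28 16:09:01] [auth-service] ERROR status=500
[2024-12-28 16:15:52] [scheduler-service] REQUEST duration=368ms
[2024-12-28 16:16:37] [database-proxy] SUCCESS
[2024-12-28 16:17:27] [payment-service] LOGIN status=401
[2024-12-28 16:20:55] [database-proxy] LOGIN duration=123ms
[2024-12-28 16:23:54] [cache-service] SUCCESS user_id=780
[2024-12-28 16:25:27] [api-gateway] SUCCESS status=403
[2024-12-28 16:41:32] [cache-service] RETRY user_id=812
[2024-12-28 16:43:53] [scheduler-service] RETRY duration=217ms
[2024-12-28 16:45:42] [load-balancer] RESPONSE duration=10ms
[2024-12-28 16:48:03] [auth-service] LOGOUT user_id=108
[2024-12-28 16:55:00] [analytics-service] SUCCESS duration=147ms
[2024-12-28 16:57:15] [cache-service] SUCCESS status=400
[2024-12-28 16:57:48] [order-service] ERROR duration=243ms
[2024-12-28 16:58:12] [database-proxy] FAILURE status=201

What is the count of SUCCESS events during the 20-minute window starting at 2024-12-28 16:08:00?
3

To count events in the time window:

1. Window boundaries: 2024-12-28 16:08:00 to 2024-12-28 16:28:00
2. Filter for SUCCESS events within this window
3. Count matching events: 3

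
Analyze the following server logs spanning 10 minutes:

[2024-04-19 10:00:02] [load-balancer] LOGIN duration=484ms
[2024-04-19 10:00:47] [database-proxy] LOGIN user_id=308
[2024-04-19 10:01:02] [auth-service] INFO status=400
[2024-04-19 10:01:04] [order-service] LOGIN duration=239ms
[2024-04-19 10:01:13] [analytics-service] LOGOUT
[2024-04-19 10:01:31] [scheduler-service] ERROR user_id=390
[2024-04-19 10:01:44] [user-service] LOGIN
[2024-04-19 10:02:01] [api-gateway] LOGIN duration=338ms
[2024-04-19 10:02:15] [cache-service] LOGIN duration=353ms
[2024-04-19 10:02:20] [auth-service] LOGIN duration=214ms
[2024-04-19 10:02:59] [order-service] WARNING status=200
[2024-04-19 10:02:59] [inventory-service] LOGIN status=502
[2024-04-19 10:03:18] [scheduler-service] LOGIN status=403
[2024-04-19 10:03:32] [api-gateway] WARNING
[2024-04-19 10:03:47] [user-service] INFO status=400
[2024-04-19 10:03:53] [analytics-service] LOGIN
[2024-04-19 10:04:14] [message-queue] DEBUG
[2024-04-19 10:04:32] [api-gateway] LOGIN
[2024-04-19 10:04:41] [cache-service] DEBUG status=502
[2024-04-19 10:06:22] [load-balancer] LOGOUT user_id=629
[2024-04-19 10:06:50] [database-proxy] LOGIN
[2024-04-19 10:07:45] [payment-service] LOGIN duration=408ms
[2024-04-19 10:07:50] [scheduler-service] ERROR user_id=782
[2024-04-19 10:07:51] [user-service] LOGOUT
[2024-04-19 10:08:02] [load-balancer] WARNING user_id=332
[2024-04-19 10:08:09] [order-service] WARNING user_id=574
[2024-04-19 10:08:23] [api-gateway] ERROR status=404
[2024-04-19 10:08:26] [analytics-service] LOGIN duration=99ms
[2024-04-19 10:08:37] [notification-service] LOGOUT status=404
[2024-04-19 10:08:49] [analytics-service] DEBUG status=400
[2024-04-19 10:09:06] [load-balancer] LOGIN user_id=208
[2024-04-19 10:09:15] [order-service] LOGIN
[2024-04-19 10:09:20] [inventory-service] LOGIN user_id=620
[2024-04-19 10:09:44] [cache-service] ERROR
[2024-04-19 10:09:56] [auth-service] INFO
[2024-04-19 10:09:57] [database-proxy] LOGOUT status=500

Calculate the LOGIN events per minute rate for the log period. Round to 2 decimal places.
1.7

To calculate the rate:

1. Count total LOGIN events: 17
2. Total time period: 10 minutes
3. Rate = 17 / 10 = 1.7 events per minute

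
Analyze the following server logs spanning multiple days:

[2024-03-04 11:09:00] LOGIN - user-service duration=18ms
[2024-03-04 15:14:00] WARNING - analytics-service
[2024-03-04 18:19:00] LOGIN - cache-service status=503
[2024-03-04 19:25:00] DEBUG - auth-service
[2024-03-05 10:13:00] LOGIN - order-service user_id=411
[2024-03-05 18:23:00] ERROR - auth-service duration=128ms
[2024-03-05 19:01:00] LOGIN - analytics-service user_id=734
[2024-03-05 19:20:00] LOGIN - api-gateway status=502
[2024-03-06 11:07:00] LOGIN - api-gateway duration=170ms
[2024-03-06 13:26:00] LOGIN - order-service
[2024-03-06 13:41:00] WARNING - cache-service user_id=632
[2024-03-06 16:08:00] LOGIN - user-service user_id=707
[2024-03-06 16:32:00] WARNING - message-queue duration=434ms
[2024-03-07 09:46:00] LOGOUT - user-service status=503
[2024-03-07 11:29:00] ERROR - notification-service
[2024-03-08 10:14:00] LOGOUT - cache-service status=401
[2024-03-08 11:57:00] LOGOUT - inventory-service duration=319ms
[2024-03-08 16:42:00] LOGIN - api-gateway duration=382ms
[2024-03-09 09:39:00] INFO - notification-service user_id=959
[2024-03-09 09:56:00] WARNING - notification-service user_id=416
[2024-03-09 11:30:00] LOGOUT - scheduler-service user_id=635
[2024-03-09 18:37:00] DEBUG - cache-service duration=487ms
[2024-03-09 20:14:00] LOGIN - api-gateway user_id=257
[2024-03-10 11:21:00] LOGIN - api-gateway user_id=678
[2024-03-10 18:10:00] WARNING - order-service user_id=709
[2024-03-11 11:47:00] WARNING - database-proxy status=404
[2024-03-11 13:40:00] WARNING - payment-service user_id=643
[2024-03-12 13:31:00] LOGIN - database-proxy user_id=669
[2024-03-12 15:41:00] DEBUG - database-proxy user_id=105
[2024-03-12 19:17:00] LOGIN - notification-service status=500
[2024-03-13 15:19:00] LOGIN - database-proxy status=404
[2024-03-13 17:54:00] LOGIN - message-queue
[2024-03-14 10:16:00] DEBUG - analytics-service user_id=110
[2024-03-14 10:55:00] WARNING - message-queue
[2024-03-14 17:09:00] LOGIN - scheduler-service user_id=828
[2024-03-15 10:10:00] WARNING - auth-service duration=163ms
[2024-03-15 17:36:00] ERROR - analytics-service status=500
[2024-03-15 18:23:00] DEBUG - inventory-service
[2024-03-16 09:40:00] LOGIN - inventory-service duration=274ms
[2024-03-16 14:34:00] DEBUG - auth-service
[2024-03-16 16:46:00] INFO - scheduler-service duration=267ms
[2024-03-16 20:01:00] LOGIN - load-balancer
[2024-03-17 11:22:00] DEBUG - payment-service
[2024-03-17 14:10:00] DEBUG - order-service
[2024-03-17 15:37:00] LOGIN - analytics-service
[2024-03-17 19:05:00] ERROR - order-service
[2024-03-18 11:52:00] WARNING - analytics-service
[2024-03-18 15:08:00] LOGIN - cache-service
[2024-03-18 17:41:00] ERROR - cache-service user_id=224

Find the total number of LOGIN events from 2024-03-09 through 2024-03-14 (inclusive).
7

To filter by date range:

1. Date range: 2024-03-09 through 2024-03-14, both dates inclusive
2. Filter for LOGIN events whose date falls in this range
3. Count matching events: 7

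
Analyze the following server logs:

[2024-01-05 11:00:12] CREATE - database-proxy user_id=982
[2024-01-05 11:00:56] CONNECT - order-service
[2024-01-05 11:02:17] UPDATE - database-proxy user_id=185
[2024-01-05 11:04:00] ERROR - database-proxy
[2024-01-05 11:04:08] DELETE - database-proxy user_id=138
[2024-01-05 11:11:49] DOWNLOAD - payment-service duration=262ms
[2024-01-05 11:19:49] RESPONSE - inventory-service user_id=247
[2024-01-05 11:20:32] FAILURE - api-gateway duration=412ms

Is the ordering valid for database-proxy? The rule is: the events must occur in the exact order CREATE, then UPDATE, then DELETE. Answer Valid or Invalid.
Valid

To validate ordering:

1. Required order: CREATE → UPDATE → DELETE
2. Rule: the events must occur in the exact order CREATE, then UPDATE, then DELETE
3. Check actual order of events for database-proxy
4. Result: Valid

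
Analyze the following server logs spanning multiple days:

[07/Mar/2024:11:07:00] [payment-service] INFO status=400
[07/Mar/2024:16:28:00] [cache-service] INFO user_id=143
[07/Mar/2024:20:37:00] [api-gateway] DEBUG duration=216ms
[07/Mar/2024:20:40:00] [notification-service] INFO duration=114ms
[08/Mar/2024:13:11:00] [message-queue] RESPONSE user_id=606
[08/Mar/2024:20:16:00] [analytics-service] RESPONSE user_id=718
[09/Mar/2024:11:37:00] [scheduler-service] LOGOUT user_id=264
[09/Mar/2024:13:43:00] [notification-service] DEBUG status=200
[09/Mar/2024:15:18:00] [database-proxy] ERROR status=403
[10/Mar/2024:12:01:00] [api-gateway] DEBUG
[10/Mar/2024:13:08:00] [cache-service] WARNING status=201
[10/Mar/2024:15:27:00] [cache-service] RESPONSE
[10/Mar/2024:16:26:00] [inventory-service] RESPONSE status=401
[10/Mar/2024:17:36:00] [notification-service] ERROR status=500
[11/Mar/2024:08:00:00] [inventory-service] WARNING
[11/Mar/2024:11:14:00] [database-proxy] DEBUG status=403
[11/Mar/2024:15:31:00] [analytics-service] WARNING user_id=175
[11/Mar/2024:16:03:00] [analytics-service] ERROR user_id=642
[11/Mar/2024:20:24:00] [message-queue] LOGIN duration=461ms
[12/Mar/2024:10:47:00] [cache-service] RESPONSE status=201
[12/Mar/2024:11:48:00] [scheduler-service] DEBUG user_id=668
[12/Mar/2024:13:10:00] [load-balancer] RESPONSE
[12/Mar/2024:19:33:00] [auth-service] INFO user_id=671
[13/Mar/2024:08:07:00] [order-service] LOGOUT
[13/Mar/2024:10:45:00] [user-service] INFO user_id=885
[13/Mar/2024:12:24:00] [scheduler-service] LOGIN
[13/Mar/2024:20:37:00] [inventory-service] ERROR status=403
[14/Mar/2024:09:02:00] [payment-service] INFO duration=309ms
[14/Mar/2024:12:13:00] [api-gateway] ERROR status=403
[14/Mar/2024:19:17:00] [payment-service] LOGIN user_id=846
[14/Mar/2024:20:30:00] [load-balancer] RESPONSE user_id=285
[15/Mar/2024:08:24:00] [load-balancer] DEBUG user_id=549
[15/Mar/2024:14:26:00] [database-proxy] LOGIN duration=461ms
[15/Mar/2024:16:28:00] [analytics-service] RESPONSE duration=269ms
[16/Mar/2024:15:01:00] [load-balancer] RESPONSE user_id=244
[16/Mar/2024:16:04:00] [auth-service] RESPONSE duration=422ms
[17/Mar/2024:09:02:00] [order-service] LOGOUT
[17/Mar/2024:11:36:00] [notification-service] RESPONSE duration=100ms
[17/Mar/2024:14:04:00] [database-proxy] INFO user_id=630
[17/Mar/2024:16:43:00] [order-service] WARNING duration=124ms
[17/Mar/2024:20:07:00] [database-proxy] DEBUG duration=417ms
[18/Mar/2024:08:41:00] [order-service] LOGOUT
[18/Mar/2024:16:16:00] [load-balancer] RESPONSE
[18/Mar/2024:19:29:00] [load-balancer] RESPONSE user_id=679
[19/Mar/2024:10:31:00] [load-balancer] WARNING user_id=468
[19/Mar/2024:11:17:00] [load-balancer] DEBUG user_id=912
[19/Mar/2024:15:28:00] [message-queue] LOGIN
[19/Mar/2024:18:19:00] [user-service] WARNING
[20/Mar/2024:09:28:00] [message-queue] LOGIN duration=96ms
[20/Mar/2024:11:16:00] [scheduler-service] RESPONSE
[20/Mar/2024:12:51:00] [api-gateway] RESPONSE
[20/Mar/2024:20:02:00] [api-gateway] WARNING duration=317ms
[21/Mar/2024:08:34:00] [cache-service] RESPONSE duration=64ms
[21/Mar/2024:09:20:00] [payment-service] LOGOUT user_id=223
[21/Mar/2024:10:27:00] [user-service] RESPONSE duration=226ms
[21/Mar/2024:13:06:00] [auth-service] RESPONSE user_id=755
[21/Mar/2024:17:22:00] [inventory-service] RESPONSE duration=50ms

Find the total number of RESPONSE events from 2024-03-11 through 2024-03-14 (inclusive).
3

To filter by date range:

1. Date range: 2024-03-11 through 2024-03-14, both dates inclusive
2. Filter for RESPONSE events whose date falls in this range
3. Count matching events: 3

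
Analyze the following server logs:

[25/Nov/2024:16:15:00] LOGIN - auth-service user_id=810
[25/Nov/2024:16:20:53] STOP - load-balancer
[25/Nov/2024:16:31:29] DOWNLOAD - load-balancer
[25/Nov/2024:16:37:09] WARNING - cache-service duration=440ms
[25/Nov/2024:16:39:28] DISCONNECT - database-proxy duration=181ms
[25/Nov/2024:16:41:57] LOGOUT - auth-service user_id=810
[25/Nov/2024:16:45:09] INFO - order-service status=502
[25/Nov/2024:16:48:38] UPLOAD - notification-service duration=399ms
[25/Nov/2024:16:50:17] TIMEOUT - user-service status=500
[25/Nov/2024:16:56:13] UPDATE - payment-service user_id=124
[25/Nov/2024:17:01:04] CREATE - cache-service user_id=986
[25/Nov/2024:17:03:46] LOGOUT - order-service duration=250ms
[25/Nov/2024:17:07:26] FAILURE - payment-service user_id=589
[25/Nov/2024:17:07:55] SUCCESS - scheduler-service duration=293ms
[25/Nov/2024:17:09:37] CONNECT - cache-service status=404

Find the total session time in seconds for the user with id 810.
1617

To calculate session duration:

1. Find LOGIN event for user_id=810: 25/Nov/2024:16:15:00
2. Find LOGOUT event for user_id=810: 25/Nov/2024:16:41:57
3. Session duration: 25/Nov/2024:16:41:57 - 25/Nov/2024:16:15:00 = 1617 seconds (26 minutes)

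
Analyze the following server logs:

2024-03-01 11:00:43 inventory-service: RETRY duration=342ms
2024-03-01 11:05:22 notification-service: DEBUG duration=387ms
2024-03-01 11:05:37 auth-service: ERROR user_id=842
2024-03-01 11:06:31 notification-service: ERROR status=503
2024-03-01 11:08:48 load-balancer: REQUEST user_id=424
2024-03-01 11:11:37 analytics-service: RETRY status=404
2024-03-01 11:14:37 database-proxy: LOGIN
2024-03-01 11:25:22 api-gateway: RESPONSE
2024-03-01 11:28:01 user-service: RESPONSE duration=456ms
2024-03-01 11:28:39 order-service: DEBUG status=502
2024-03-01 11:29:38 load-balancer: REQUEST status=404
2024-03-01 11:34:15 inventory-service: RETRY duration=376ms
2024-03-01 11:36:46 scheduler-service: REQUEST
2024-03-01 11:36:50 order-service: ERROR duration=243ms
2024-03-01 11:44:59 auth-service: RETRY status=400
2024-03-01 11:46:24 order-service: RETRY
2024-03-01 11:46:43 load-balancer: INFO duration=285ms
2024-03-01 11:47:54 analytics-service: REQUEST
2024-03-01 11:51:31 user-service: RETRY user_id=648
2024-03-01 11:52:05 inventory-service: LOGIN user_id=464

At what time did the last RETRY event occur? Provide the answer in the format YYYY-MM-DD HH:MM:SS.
2024-03-01 11:51:31

To find the last event:

1. Filter for all RETRY events
2. Sort by timestamp
3. Select the last one
4. Timestamp: 2024-03-01 11:51:31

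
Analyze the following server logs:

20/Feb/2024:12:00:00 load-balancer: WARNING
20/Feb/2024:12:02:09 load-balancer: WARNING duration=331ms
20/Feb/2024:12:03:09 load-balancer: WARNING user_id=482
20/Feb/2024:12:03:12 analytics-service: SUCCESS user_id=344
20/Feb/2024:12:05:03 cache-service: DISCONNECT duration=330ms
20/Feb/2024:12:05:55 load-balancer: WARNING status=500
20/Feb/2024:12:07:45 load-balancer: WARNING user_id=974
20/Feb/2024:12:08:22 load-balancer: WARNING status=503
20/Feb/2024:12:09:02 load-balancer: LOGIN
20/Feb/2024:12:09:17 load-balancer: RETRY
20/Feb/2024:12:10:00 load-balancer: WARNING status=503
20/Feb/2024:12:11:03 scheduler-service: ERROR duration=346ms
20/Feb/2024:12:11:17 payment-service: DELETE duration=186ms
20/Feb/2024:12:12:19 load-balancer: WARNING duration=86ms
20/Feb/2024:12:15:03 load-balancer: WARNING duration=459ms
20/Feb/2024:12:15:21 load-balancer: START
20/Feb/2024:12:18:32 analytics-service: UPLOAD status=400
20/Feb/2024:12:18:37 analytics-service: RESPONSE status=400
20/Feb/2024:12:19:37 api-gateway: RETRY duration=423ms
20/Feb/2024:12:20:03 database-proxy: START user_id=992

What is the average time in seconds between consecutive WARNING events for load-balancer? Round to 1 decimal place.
112.9

To calculate average interval:

1. Find all WARNING events for load-balancer in order
2. Calculate time gaps between consecutive events
3. Compute mean of gaps: 903 / 8 = 112.9 seconds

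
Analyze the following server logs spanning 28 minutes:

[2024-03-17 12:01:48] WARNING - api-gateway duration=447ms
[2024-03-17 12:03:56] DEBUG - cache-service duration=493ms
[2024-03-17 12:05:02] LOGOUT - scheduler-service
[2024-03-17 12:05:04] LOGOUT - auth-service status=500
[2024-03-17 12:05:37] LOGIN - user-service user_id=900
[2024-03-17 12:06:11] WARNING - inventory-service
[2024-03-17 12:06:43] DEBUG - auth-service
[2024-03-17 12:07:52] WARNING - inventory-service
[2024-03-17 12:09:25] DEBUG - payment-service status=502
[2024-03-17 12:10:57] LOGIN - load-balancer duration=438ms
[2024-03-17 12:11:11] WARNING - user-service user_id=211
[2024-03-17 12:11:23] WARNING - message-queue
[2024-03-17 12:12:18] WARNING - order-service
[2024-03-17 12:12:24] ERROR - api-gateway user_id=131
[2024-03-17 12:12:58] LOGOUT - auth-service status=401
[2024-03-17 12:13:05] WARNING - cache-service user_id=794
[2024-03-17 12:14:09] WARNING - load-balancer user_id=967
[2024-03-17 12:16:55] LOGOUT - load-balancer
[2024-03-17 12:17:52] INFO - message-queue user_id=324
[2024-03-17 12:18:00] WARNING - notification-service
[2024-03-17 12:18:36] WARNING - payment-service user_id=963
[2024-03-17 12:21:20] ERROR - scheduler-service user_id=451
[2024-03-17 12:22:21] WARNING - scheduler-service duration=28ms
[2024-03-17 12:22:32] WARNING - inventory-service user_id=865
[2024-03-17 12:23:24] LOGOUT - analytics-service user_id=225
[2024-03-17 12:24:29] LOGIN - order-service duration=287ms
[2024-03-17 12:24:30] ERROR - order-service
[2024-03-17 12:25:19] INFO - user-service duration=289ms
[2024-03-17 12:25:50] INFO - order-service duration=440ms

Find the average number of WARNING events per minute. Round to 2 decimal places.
0.43

To calculate the rate:

1. Count total WARNING events: 12
2. Total time period: 28 minutes
3. Rate = 12 / 28 = 0.43 events per minute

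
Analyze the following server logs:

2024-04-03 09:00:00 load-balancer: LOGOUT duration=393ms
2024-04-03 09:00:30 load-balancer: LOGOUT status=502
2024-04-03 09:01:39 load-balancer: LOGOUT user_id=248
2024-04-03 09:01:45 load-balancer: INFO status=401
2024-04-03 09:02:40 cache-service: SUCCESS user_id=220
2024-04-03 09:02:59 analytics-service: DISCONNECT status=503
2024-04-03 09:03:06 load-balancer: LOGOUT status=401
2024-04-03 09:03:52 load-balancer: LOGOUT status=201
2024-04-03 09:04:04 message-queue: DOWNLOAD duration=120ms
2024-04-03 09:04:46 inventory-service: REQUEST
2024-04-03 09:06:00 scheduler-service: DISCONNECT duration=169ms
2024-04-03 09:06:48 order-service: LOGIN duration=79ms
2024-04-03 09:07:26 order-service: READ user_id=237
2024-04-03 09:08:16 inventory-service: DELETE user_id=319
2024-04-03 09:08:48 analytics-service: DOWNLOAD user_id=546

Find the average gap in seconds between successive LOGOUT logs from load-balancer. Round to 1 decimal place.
58.0

To calculate average interval:

1. Find all LOGOUT events for load-balancer in order
2. Calculate time gaps between consecutive events
3. Compute mean of gaps: 232 / 4 = 58.0 seconds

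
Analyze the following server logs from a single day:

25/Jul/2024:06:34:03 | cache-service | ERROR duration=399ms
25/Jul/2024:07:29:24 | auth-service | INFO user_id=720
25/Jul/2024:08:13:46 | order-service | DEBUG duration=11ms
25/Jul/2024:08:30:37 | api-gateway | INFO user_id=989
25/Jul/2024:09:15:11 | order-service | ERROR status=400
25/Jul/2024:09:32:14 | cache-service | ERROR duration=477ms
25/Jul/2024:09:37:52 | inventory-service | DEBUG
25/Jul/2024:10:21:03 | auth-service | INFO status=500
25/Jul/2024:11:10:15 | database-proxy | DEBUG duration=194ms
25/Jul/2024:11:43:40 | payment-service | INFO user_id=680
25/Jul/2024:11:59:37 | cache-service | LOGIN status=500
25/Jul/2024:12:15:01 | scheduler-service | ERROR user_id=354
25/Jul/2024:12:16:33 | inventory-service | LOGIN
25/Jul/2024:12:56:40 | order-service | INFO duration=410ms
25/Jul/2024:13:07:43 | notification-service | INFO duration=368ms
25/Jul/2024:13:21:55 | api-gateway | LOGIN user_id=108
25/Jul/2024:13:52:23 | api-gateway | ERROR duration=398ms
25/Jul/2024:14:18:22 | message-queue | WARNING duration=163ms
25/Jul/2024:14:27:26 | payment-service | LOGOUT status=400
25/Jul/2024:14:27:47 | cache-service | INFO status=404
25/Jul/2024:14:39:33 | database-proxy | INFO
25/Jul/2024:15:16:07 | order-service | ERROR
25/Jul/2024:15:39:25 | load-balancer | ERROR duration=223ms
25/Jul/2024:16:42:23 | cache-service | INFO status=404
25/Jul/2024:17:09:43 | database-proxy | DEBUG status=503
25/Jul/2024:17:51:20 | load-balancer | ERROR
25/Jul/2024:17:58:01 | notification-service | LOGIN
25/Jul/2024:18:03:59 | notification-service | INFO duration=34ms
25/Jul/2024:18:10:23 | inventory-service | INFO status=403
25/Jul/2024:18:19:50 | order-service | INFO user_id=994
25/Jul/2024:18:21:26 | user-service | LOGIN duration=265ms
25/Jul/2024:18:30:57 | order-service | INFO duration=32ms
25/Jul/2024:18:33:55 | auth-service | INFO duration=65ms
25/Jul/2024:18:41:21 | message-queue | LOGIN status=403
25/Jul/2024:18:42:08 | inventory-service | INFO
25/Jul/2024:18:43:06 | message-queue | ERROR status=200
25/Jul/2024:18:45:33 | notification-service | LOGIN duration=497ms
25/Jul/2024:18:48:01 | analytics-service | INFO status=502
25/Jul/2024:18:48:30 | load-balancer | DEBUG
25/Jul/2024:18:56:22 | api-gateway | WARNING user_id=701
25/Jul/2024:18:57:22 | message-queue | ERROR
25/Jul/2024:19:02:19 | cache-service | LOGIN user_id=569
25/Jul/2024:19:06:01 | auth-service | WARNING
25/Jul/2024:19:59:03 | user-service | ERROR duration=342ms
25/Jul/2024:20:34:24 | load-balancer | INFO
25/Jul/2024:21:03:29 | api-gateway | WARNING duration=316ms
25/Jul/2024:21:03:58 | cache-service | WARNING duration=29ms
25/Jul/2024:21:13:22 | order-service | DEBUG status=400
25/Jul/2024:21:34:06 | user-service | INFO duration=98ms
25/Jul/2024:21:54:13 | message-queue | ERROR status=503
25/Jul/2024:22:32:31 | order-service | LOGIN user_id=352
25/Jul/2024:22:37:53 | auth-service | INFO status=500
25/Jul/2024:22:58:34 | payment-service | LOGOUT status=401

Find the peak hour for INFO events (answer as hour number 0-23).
18

To find the peak hour:

1. Group all INFO events by hour
2. Count events in each hour
3. Find hour with maximum count
4. Peak hour: 18 (with 7 events)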